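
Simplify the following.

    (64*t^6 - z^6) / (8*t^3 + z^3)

Difference of sixth powers: factor out (8*t^3 + z^3).

8*t^3 - z^3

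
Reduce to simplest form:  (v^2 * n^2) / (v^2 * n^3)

1/n

Quotient: (n^-1)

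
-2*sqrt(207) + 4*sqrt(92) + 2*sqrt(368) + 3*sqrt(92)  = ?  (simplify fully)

16*sqrt(23)

2*sqrt(207) = 6*sqrt(23); 4*sqrt(92) = 8*sqrt(23); 2*sqrt(368) = 8*sqrt(23); 3*sqrt(92) = 6*sqrt(23)
Combine: (-6 + 8 + 8 + 6)·sqrt(23) = 16*sqrt(23)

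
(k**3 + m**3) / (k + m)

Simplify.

Apply the sum-of-cubes factorisation and cancel (k + m).

k**2 - k*m + m**2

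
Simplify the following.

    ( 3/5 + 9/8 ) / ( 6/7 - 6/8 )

Numerator: 3/5 + 9/8 = 69/40
Denominator: 6/7 - 6/8 = 3/28
Divide: (69/40) · (28/3) = 161/10

161/10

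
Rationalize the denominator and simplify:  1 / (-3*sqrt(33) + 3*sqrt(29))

(-sqrt(33) - sqrt(29))/12

Multiply numerator and denominator by 3*sqrt(29) + 3*sqrt(33).
Denominator becomes -36; numerator becomes 3*sqrt(29) + 3*sqrt(33).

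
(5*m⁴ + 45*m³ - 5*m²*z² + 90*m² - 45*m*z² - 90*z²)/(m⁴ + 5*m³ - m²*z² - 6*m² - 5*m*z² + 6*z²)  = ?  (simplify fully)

Factor: 5*m⁴ + 45*m³ - 5*m²*z² + 90*m² - 45*m*z² - 90*z² = 5·(m + z)·(m + 3)·(m + 6)·(m - z);  m⁴ + 5*m³ - m²*z² - 6*m² - 5*m*z² + 6*z² = (m + 6)·(m - 1)·(m + z)·(m - z)
Cancel the common factors (m + z), (m - z), (m + 6).

(5*m + 15)/(m - 1)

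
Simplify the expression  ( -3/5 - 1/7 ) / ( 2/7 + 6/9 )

Numerator: -3/5 - 1/7 = -26/35
Denominator: 2/7 + 6/9 = 20/21
Divide: (-26/35) · (21/20) = -39/50

-39/50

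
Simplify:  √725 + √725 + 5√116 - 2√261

14*√29

√725 = 5*√29; √725 = 5*√29; 5√116 = 10*√29; 2√261 = 6*√29
Combine: (5 + 5 + 10 - 6)·√29 = 14*√29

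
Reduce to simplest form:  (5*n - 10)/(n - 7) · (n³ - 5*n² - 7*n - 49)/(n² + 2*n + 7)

5*n - 10

Factor: 5*n - 10 = 5·(n - 2);  n³ - 5*n² - 7*n - 49 = (n - 7)·(n² + 2*n + 7)
Cancel the common factors (n² + 2*n + 7), (n - 7).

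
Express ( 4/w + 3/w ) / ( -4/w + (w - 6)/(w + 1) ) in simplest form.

(7*w + 7)/(w**2 - 10*w - 4)

Numerator: 4/w + 3/w = 7/w
Denominator: -4/w + (w - 6)/(w + 1) = (w**2 - 10*w - 4)/(w**2 + w)
Divide: (7/w) · ((w**2 + w)/(w**2 - 10*w - 4)) = (7*w + 7)/(w**2 - 10*w - 4)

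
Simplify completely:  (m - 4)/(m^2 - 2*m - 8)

Factor: m^2 - 2*m - 8 = (m - 4)*(m + 2)
Cancel the common factor (m - 4).

1/(m + 2)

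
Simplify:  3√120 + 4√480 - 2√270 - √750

11*√30

3√120 = 6*√30; 4√480 = 16*√30; 2√270 = 6*√30; √750 = 5*√30
Combine: (6 + 16 - 6 - 5)·√30 = 11*√30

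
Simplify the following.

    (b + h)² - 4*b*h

Expanding gives b² - 2*b*h + h², a perfect square.

(b - h)²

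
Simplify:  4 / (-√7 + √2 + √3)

Group as (√2 + √3) - √7; multiply by (√2 + √3) + √7, then rationalise the remaining surd.

(2*√7 + 6*√3 + 8*√2 + 2*√42)/5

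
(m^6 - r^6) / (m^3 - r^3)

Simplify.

Factor m^6 - r^6 and cancel (m^3 - r^3).

m^3 + r^3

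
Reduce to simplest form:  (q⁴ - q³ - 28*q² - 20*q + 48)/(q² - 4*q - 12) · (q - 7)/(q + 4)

Factor: q⁴ - q³ - 28*q² - 20*q + 48 = (q + 2)·(q - 6)·(q - 1)·(q + 4);  q² - 4*q - 12 = (q - 6)·(q + 2)
Cancel the common factors (q + 2), (q - 6), (q + 4).

q² - 8*q + 7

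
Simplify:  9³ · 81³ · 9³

3^24

9³ = 3^6; 81³ = 3^12; 9³ = 3^6
Combine exponents: 3^24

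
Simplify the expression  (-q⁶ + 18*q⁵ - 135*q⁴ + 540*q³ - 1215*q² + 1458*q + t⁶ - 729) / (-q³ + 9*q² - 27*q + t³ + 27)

q³ - 9*q² + 27*q + t³ - 27

-q⁶ + 18*q⁵ - 135*q⁴ + 540*q³ - 1215*q² + 1458*q + t⁶ - 729 factors as -(q - t - 3)*(q + t - 3)*(q² - q*t - 6*q + t² + 3*t + 9)*(q² + q*t - 6*q + t² - 3*t + 9).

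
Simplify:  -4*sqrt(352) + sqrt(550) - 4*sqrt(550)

-31*sqrt(22)

4*sqrt(352) = 16*sqrt(22); sqrt(550) = 5*sqrt(22); 4*sqrt(550) = 20*sqrt(22)
Combine: (-16 + 5 - 20)·sqrt(22) = -31*sqrt(22)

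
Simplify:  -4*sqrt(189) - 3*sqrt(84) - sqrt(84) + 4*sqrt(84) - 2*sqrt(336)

4*sqrt(189) = 12*sqrt(21); 3*sqrt(84) = 6*sqrt(21); sqrt(84) = 2*sqrt(21); 4*sqrt(84) = 8*sqrt(21); 2*sqrt(336) = 8*sqrt(21)
Combine: (-12 - 6 - 2 + 8 - 8)·sqrt(21) = -20*sqrt(21)

-20*sqrt(21)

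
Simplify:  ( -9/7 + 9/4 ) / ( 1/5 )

135/28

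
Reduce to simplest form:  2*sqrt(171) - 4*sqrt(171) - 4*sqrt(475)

-26*sqrt(19)

2*sqrt(171) = 6*sqrt(19); 4*sqrt(171) = 12*sqrt(19); 4*sqrt(475) = 20*sqrt(19)
Combine: (6 - 12 - 20)·sqrt(19) = -26*sqrt(19)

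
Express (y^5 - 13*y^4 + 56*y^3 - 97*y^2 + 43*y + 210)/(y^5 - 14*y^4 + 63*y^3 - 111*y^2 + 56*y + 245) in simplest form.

Factor: y^5 - 13*y^4 + 56*y^3 - 97*y^2 + 43*y + 210 = (y - 6)*(y^2 - 3*y + 7)*(y - 5)*(y + 1);  y^5 - 14*y^4 + 63*y^3 - 111*y^2 + 56*y + 245 = (y^2 - 3*y + 7)*(y - 5)*(y + 1)*(y - 7)
Cancel the common factors (y^2 - 3*y + 7), (y - 5), (y + 1).

(y - 6)/(y - 7)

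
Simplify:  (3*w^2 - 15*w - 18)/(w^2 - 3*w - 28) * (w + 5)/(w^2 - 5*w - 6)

Factor: 3*w^2 - 15*w - 18 = 3*(w - 6)*(w + 1);  w^2 - 3*w - 28 = (w - 7)*(w + 4);  w^2 - 5*w - 6 = (w + 1)*(w - 6)
Cancel the common factors (w + 1), (w - 6).

(3*w + 15)/(w^2 - 3*w - 28)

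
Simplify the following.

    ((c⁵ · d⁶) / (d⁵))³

c^15*d³

Inside the bracket: c⁵ · d¹
Raise to the power 3: c^15 · d³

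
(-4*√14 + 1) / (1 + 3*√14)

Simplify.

(-169 + 7*√14)/125

Multiply numerator and denominator by -3*√14 + 1.
Denominator becomes -125; numerator becomes -7*√14 + 169.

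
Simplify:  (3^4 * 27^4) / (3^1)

3^4 = 3^4; 27^4 = 3^12; 3^1 = 3^1
Combine exponents: 3^15

3^15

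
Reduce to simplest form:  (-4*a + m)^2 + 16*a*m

(4*a + m)^2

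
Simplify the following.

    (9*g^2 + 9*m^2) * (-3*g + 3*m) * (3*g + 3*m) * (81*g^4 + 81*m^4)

Telescope via difference of squares: ((3*m)+(3*g))((3*m)-(3*g)) = -9*g^2 + 9*m^2, then repeat with the next factor.

-6561*g^8 + 6561*m^8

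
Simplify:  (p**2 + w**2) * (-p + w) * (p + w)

-p**4 + w**4

(w+p)(w-p) = -p**2 + w**2; continue pairing.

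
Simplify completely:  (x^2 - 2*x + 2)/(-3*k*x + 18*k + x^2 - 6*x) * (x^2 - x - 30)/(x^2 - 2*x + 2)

(x + 5)/(-3*k + x)

Factor: -3*k*x + 18*k + x^2 - 6*x = (-3*k + x)*(x - 6);  x^2 - x - 30 = (x - 6)*(x + 5)
Cancel the common factors (x^2 - 2*x + 2), (x - 6).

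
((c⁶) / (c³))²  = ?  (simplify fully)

c⁶

Inside the bracket: c³
Raise to the power 2: c⁶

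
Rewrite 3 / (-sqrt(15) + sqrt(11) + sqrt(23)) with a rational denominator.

(-19*sqrt(15) + 3*sqrt(23) + 27*sqrt(11) + 2*sqrt(3795))/217

Group as (sqrt(11) + sqrt(23)) - sqrt(15); multiply by (sqrt(11) + sqrt(23)) + sqrt(15), then rationalise the remaining surd.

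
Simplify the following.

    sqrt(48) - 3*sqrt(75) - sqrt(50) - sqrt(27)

-14*sqrt(3) - 5*sqrt(2)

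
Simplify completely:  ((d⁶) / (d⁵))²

d²

Inside the bracket: d¹
Raise to the power 2: d²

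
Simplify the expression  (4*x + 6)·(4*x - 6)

16*x² - 36

Product of conjugates: (P+Q)(P-Q) = P^2 - Q^2.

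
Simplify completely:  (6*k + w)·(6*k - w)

Difference of squares with P = 6*k, Q = w.

36*k² - w²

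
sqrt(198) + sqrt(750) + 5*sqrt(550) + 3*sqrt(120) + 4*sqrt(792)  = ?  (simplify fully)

11*sqrt(30) + 52*sqrt(22)

sqrt(198) = 3*sqrt(22); sqrt(750) = 5*sqrt(30); 5*sqrt(550) = 25*sqrt(22); 3*sqrt(120) = 6*sqrt(30); 4*sqrt(792) = 24*sqrt(22)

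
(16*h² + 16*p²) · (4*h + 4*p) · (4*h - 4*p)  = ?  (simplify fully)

256*h⁴ - 256*p⁴

((4*h)+(4*p))((4*h)-(4*p)) = 16*h² - 16*p²; continue pairing.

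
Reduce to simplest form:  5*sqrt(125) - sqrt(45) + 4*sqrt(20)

5*sqrt(125) = 25*sqrt(5); sqrt(45) = 3*sqrt(5); 4*sqrt(20) = 8*sqrt(5)
Combine: (25 - 3 + 8)·sqrt(5) = 30*sqrt(5)

30*sqrt(5)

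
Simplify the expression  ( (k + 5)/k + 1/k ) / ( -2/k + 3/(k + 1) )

(k^2 + 7*k + 6)/(k - 2)

Numerator: (k + 5)/k + 1/k = (k + 6)/k
Denominator: -2/k + 3/(k + 1) = (k - 2)/(k^2 + k)
Divide: ((k + 6)/k) · ((k^2 + k)/(k - 2)) = (k^2 + 7*k + 6)/(k - 2)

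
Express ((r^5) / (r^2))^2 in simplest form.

Inside the bracket: r^3
Raise to the power 2: r^6

r^6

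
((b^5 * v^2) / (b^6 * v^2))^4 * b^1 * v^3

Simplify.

v^3/b^3

Inside the bracket: (b^-1)
Raise to the power 4: (b^-4)
Multiply by b^1 * v^3: add exponents.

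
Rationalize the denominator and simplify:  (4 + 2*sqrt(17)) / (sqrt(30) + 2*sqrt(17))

(-sqrt(510) - 2*sqrt(30) + 4*sqrt(17) + 34)/19

Multiply numerator and denominator by -sqrt(30) + 2*sqrt(17).
Denominator becomes 38; numerator becomes -2*sqrt(510) - 4*sqrt(30) + 8*sqrt(17) + 68.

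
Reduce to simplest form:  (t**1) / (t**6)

t**(-5)

Quotient: (t**-5)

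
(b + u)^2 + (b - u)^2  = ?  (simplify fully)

2*b^2 + 2*u^2

Write as f(b,u) + f(b,-u) and expand.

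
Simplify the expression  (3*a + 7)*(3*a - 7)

9*a^2 - 49

Difference of squares with P = 3*a, Q = 7.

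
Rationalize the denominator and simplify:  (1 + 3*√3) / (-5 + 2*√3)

Multiply numerator and denominator by -5 - 2*√3.
Denominator becomes 13; numerator becomes -17*√3 - 23.

(-17*√3 - 23)/13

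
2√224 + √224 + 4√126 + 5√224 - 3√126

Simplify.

2√224 = 8*√14; √224 = 4*√14; 4√126 = 12*√14; 5√224 = 20*√14; 3√126 = 9*√14
Combine: (8 + 4 + 12 + 20 - 9)·√14 = 35*√14

35*√14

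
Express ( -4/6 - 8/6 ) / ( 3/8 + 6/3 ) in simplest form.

-16/19

Numerator: -4/6 - 8/6 = -2
Denominator: 3/8 + 6/3 = 19/8
Divide: (-2) · (8/19) = -16/19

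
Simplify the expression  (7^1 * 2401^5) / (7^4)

7^1 = 7^1; 2401^5 = 7^20; 7^4 = 7^4
Combine exponents: 7^17

7^17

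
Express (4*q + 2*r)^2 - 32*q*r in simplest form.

After expansion: 16*q^2 - 16*q*r + 4*r^2 — a perfect-square trinomial.

4*(2*q - r)^2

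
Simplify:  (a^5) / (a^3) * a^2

Quotient: a^2
Multiply by a^2: add exponents.

a^4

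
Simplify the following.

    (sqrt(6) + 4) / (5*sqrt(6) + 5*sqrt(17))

(-4*sqrt(6) - 6 + sqrt(102) + 4*sqrt(17))/55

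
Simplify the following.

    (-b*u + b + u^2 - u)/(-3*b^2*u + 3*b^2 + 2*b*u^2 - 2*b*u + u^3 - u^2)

Factor: -b*u + b + u^2 - u = (-b + u)*(u - 1);  -3*b^2*u + 3*b^2 + 2*b*u^2 - 2*b*u + u^3 - u^2 = (u - 1)*(3*b + u)*(-b + u)
Cancel the common factors (-b + u), (u - 1).

1/(3*b + u)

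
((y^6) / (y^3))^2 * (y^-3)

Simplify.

y^3

Inside the bracket: y^3
Raise to the power 2: y^6
Multiply by (y^-3): add exponents.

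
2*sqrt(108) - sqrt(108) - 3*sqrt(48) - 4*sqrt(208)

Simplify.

-16*sqrt(13) - 6*sqrt(3)

2*sqrt(108) = 12*sqrt(3); sqrt(108) = 6*sqrt(3); 3*sqrt(48) = 12*sqrt(3); 4*sqrt(208) = 16*sqrt(13)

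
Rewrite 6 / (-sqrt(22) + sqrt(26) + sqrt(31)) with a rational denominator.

Group as (sqrt(26) + sqrt(31)) - sqrt(22); multiply by (sqrt(26) + sqrt(31)) + sqrt(22), then rationalise the remaining surd.

(-210*sqrt(22) + 102*sqrt(31) + 162*sqrt(26) + 24*sqrt(4433))/1999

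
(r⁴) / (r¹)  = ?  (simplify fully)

r³

Quotient: r³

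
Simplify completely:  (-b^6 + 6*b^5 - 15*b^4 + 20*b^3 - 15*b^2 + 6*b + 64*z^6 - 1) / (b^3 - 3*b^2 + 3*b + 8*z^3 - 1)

Factor (2*z)^6 - (b - 1)^6 and cancel (8*z^3 + (b - 1)^3).

-b^3 + 3*b^2 - 3*b + 8*z^3 + 1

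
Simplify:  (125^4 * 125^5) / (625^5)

5^7

125^4 = 5^12; 125^5 = 5^15; 625^5 = 5^20
Combine exponents: 5^7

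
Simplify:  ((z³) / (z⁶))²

z^(-6)

Inside the bracket: (z^-3)
Raise to the power 2: (z^-6)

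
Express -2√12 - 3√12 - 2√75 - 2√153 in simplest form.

2√12 = 4*√3; 3√12 = 6*√3; 2√75 = 10*√3; 2√153 = 6*√17

-20*√3 - 6*√17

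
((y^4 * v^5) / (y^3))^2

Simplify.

v^10*y^2

Inside the bracket: y^1 * v^5
Raise to the power 2: y^2 * v^10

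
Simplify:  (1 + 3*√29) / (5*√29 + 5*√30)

Multiply numerator and denominator by -5*√30 + 5*√29.
Denominator becomes -25; numerator becomes -15*√870 - 5*√30 + 5*√29 + 435.

(-87 - √29 + √30 + 3*√870)/5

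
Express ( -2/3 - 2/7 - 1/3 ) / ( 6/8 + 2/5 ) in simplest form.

Numerator: -2/3 - 2/7 - 1/3 = -9/7
Denominator: 6/8 + 2/5 = 23/20
Divide: (-9/7) · (20/23) = -180/161

-180/161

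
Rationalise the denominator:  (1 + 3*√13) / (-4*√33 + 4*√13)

(-3*√429 - 39 - √33 - √13)/80

Multiply numerator and denominator by 4*√13 + 4*√33.
Denominator becomes -320; numerator becomes 4*√13 + 4*√33 + 156 + 12*√429.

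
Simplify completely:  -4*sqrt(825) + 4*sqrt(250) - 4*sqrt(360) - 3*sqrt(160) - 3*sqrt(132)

-26*sqrt(33) - 16*sqrt(10)

4*sqrt(825) = 20*sqrt(33); 4*sqrt(250) = 20*sqrt(10); 4*sqrt(360) = 24*sqrt(10); 3*sqrt(160) = 12*sqrt(10); 3*sqrt(132) = 6*sqrt(33)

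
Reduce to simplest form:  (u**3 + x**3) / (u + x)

u**2 - u*x + x**2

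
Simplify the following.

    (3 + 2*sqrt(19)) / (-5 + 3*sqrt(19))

(19*sqrt(19) + 129)/146

Multiply numerator and denominator by -3*sqrt(19) - 5.
Denominator becomes -146; numerator becomes -129 - 19*sqrt(19).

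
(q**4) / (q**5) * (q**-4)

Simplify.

q**(-5)

Quotient: (q**-1)
Multiply by (q**-4): add exponents.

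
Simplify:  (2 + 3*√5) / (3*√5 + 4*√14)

Multiply numerator and denominator by -4*√14 + 3*√5.
Denominator becomes -179; numerator becomes -12*√70 - 8*√14 + 6*√5 + 45.

(-45 - 6*√5 + 8*√14 + 12*√70)/179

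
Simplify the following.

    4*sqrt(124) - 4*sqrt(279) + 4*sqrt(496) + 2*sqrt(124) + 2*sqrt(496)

24*sqrt(31)

4*sqrt(124) = 8*sqrt(31); 4*sqrt(279) = 12*sqrt(31); 4*sqrt(496) = 16*sqrt(31); 2*sqrt(124) = 4*sqrt(31); 2*sqrt(496) = 8*sqrt(31)
Combine: (8 - 12 + 16 + 4 + 8)·sqrt(31) = 24*sqrt(31)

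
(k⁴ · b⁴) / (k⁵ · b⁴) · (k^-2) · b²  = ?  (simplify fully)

b²/k³

Quotient: (k^-1)
Multiply by (k^-2) · b²: add exponents.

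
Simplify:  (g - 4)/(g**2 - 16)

1/(g + 4)

Factor: g**2 - 16 = (g - 4)*(g + 4)
Cancel the common factor (g - 4).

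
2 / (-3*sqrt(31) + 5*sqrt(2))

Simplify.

(-6*sqrt(31) - 10*sqrt(2))/229

Multiply numerator and denominator by 5*sqrt(2) + 3*sqrt(31).
Denominator becomes -229; numerator becomes 10*sqrt(2) + 6*sqrt(31).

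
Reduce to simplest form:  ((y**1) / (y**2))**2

y**(-2)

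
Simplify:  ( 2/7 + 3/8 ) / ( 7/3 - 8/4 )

Numerator: 2/7 + 3/8 = 37/56
Denominator: 7/3 - 8/4 = 1/3
Divide: (37/56) · (3) = 111/56

111/56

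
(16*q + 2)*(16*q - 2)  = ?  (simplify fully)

(16*q)^2 - (2)^2 = 256*q^2 - 4.

256*q^2 - 4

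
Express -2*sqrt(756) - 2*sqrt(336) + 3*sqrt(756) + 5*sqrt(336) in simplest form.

2*sqrt(756) = 12*sqrt(21); 2*sqrt(336) = 8*sqrt(21); 3*sqrt(756) = 18*sqrt(21); 5*sqrt(336) = 20*sqrt(21)

18*sqrt(21)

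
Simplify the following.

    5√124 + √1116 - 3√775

5√124 = 10*√31; √1116 = 6*√31; 3√775 = 15*√31
Combine: (10 + 6 - 15)·√31 = √31

√31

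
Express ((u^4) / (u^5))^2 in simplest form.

Inside the bracket: (u^-1)
Raise to the power 2: (u^-2)

u^(-2)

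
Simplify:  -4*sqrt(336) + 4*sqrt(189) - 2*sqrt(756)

-16*sqrt(21)

4*sqrt(336) = 16*sqrt(21); 4*sqrt(189) = 12*sqrt(21); 2*sqrt(756) = 12*sqrt(21)
Combine: (-16 + 12 - 12)·sqrt(21) = -16*sqrt(21)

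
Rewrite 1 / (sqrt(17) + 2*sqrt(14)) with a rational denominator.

Multiply numerator and denominator by -sqrt(17) + 2*sqrt(14).
Denominator becomes 39; numerator becomes -sqrt(17) + 2*sqrt(14).

(-sqrt(17) + 2*sqrt(14))/39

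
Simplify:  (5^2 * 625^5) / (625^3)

5^2 = 5^2; 625^5 = 5^20; 625^3 = 5^12
Combine exponents: 5^10

5^10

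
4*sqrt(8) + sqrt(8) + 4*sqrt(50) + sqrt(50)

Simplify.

35*sqrt(2)

4*sqrt(8) = 8*sqrt(2); sqrt(8) = 2*sqrt(2); 4*sqrt(50) = 20*sqrt(2); sqrt(50) = 5*sqrt(2)
Combine: (8 + 2 + 20 + 5)·sqrt(2) = 35*sqrt(2)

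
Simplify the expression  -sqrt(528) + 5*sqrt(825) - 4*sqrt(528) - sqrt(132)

3*sqrt(33)

sqrt(528) = 4*sqrt(33); 5*sqrt(825) = 25*sqrt(33); 4*sqrt(528) = 16*sqrt(33); sqrt(132) = 2*sqrt(33)
Combine: (-4 + 25 - 16 - 2)·sqrt(33) = 3*sqrt(33)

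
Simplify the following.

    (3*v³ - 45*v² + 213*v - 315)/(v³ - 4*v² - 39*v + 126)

(3*v - 15)/(v + 6)

Factor: 3*v³ - 45*v² + 213*v - 315 = 3·(v - 7)·(v - 5)·(v - 3);  v³ - 4*v² - 39*v + 126 = (v - 3)·(v + 6)·(v - 7)
Cancel the common factors (v - 7), (v - 3).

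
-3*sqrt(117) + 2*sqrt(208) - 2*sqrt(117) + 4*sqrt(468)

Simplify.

17*sqrt(13)

3*sqrt(117) = 9*sqrt(13); 2*sqrt(208) = 8*sqrt(13); 2*sqrt(117) = 6*sqrt(13); 4*sqrt(468) = 24*sqrt(13)
Combine: (-9 + 8 - 6 + 24)·sqrt(13) = 17*sqrt(13)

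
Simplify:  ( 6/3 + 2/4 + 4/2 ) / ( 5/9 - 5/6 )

Numerator: 6/3 + 2/4 + 4/2 = 9/2
Denominator: 5/9 - 5/6 = -5/18
Divide: (9/2) · (-18/5) = -81/5

-81/5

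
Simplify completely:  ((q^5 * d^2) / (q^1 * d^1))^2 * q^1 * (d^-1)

Inside the bracket: q^4 * d^1
Raise to the power 2: q^8 * d^2
Multiply by q^1 * (d^-1): add exponents.

d*q^9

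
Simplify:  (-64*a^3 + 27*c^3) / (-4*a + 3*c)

16*a^2 + 12*a*c + 9*c^2

(3*c)^3 - (4*a)^3 = (-4*a + 3*c)(16*a^2 + 12*a*c + 9*c^2).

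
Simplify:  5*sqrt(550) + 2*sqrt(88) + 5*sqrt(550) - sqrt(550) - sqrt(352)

5*sqrt(550) = 25*sqrt(22); 2*sqrt(88) = 4*sqrt(22); 5*sqrt(550) = 25*sqrt(22); sqrt(550) = 5*sqrt(22); sqrt(352) = 4*sqrt(22)
Combine: (25 + 4 + 25 - 5 - 4)·sqrt(22) = 45*sqrt(22)

45*sqrt(22)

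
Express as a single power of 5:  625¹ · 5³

5^7

625¹ = 5^4; 5³ = 5^3
Combine exponents: 5^7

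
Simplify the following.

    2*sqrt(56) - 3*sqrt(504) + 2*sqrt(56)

-10*sqrt(14)

2*sqrt(56) = 4*sqrt(14); 3*sqrt(504) = 18*sqrt(14); 2*sqrt(56) = 4*sqrt(14)
Combine: (4 - 18 + 4)·sqrt(14) = -10*sqrt(14)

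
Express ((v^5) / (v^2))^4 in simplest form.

Inside the bracket: v^3
Raise to the power 4: v^12

v^12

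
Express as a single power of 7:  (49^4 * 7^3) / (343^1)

49^4 = 7^8; 7^3 = 7^3; 343^1 = 7^3
Combine exponents: 7^8

7^8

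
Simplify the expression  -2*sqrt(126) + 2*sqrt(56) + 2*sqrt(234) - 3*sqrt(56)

-8*sqrt(14) + 6*sqrt(26)

2*sqrt(126) = 6*sqrt(14); 2*sqrt(56) = 4*sqrt(14); 2*sqrt(234) = 6*sqrt(26); 3*sqrt(56) = 6*sqrt(14)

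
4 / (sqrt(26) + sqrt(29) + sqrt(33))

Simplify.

(-2*sqrt(24882) + 22*sqrt(33) + 30*sqrt(29) + 36*sqrt(26))/633

Group as (sqrt(29) + sqrt(33)) + sqrt(26); multiply by (sqrt(29) + sqrt(33)) - sqrt(26), then rationalise the remaining surd.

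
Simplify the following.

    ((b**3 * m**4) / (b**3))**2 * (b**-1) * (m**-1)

Inside the bracket: m**4
Raise to the power 2: m**8
Multiply by (b**-1) * (m**-1): add exponents.

m**7/b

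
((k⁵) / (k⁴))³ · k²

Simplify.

Inside the bracket: k¹
Raise to the power 3: k³
Multiply by k²: add exponents.

k⁵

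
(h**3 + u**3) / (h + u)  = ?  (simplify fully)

Factor as (a+b)(a**2-ab+b**2) with a=u, b=h.

h**2 - h*u + u**2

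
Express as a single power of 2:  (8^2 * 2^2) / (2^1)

2^7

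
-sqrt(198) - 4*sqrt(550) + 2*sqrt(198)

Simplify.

sqrt(198) = 3*sqrt(22); 4*sqrt(550) = 20*sqrt(22); 2*sqrt(198) = 6*sqrt(22)
Combine: (-3 - 20 + 6)·sqrt(22) = -17*sqrt(22)

-17*sqrt(22)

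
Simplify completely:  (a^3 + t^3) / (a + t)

Apply the sum-of-cubes factorisation and cancel (a + t).

a^2 - a*t + t^2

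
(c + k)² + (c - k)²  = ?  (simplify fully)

2*c² + 2*k²

Only the even-power cross terms survive.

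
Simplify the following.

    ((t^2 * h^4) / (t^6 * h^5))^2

Inside the bracket: (t^-4) * (h^-1)
Raise to the power 2: (t^-8) * (h^-2)

1/(h^2*t^8)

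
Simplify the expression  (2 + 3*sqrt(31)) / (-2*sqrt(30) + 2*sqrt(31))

Multiply numerator and denominator by 2*sqrt(30) + 2*sqrt(31).
Denominator becomes 4; numerator becomes 4*sqrt(30) + 4*sqrt(31) + 6*sqrt(930) + 186.

(2*sqrt(30) + 2*sqrt(31) + 3*sqrt(930) + 93)/2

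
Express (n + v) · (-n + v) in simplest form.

-n² + v²

Pair the conjugate factors: (v+n)(v-n) = -n² + v².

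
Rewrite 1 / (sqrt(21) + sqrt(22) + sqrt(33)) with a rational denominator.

(-33*sqrt(14) + 5*sqrt(33) + 16*sqrt(22) + 17*sqrt(21))/874

Group as (sqrt(21) + sqrt(33)) + sqrt(22); multiply by (sqrt(21) + sqrt(33)) - sqrt(22), then rationalise the remaining surd.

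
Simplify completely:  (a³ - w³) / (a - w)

Factor as (a-b)(a^2+ab+b^2) with a=a, b=w.

a² + a*w + w²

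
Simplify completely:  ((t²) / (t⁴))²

t^(-4)

Inside the bracket: (t^-2)
Raise to the power 2: (t^-4)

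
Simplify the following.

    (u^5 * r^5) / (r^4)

Quotient: u^5 * r^1

r*u^5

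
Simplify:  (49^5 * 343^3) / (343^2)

49^5 = 7^10; 343^3 = 7^9; 343^2 = 7^6
Combine exponents: 7^13

7^13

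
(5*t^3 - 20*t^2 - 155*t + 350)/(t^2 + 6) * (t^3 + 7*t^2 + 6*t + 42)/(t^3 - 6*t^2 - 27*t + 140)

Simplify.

(5*t^2 + 25*t - 70)/(t - 4)

Factor: 5*t^3 - 20*t^2 - 155*t + 350 = 5*(t - 2)*(t - 7)*(t + 5);  t^3 + 7*t^2 + 6*t + 42 = (t + 7)*(t^2 + 6);  t^3 - 6*t^2 - 27*t + 140 = (t - 4)*(t - 7)*(t + 5)
Cancel the common factors (t^2 + 6), (t - 7), (t + 5).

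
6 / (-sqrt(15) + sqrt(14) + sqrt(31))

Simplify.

(-45*sqrt(15) - 3*sqrt(31) + 48*sqrt(14) + 3*sqrt(6510))/209

Group as (sqrt(14) + sqrt(31)) - sqrt(15); multiply by (sqrt(14) + sqrt(31)) + sqrt(15), then rationalise the remaining surd.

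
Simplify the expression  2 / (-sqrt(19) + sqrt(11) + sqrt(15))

Group as (sqrt(11) + sqrt(15)) - sqrt(19); multiply by (sqrt(11) + sqrt(15)) + sqrt(19), then rationalise the remaining surd.

(-14*sqrt(19) + 30*sqrt(15) + 46*sqrt(11) + 4*sqrt(3135))/611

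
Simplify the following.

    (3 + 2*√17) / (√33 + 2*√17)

Multiply numerator and denominator by -√33 + 2*√17.
Denominator becomes 35; numerator becomes -2*√561 - 3*√33 + 6*√17 + 68.

(-2*√561 - 3*√33 + 6*√17 + 68)/35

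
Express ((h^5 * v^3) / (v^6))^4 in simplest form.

Inside the bracket: h^5 * (v^-3)
Raise to the power 4: h^20 * (v^-12)

h^20/v^12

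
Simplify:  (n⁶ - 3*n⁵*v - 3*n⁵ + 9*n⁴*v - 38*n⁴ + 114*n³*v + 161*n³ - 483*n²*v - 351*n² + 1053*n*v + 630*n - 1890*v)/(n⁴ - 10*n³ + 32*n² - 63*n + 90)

n² - 3*n*v + 7*n - 21*v

Factor: n⁶ - 3*n⁵*v - 3*n⁵ + 9*n⁴*v - 38*n⁴ + 114*n³*v + 161*n³ - 483*n²*v - 351*n² + 1053*n*v + 630*n - 1890*v = (n² - n + 5)·(n - 6)·(n + 7)·(n - 3*v)·(n - 3);  n⁴ - 10*n³ + 32*n² - 63*n + 90 = (n² - n + 5)·(n - 3)·(n - 6)
Cancel the common factors (n² - n + 5), (n - 6), (n - 3).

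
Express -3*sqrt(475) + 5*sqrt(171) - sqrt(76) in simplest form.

-2*sqrt(19)

3*sqrt(475) = 15*sqrt(19); 5*sqrt(171) = 15*sqrt(19); sqrt(76) = 2*sqrt(19)
Combine: (-15 + 15 - 2)·sqrt(19) = -2*sqrt(19)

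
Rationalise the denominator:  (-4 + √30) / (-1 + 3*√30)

(-11*√30 + 86)/269

Multiply numerator and denominator by -3*√30 - 1.
Denominator becomes -269; numerator becomes -86 + 11*√30.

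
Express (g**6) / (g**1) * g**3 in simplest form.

Quotient: g**5
Multiply by g**3: add exponents.

g**8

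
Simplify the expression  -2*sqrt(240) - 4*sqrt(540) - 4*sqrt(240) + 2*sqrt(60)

2*sqrt(240) = 8*sqrt(15); 4*sqrt(540) = 24*sqrt(15); 4*sqrt(240) = 16*sqrt(15); 2*sqrt(60) = 4*sqrt(15)
Combine: (-8 - 24 - 16 + 4)·sqrt(15) = -44*sqrt(15)

-44*sqrt(15)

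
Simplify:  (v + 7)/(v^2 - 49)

Factor: v^2 - 49 = (v - 7)*(v + 7)
Cancel the common factor (v + 7).

1/(v - 7)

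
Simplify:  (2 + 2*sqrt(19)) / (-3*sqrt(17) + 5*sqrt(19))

Multiply numerator and denominator by 3*sqrt(17) + 5*sqrt(19).
Denominator becomes 322; numerator becomes 6*sqrt(17) + 10*sqrt(19) + 6*sqrt(323) + 190.

(3*sqrt(17) + 5*sqrt(19) + 3*sqrt(323) + 95)/161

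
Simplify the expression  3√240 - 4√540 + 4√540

3√240 = 12*√15; 4√540 = 24*√15; 4√540 = 24*√15
Combine: (12 - 24 + 24)·√15 = 12*√15

12*√15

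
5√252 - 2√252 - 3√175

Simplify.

5√252 = 30*√7; 2√252 = 12*√7; 3√175 = 15*√7
Combine: (30 - 12 - 15)·√7 = 3*√7

3*√7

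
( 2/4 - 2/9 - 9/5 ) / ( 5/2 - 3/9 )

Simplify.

Numerator: 2/4 - 2/9 - 9/5 = -137/90
Denominator: 5/2 - 3/9 = 13/6
Divide: (-137/90) · (6/13) = -137/195

-137/195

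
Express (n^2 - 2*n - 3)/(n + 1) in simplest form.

n - 3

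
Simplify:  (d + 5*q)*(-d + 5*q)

-d^2 + 25*q^2

(5*q)^2 - (d)^2 = -d^2 + 25*q^2.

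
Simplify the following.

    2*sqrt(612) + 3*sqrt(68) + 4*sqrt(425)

38*sqrt(17)

2*sqrt(612) = 12*sqrt(17); 3*sqrt(68) = 6*sqrt(17); 4*sqrt(425) = 20*sqrt(17)
Combine: (12 + 6 + 20)·sqrt(17) = 38*sqrt(17)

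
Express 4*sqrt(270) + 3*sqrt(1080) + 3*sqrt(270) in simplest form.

39*sqrt(30)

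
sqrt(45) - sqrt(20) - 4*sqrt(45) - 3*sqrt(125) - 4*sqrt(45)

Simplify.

-38*sqrt(5)

sqrt(45) = 3*sqrt(5); sqrt(20) = 2*sqrt(5); 4*sqrt(45) = 12*sqrt(5); 3*sqrt(125) = 15*sqrt(5); 4*sqrt(45) = 12*sqrt(5)
Combine: (3 - 2 - 12 - 15 - 12)·sqrt(5) = -38*sqrt(5)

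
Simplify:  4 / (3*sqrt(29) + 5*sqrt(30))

(-12*sqrt(29) + 20*sqrt(30))/489

Multiply numerator and denominator by -3*sqrt(29) + 5*sqrt(30).
Denominator becomes 489; numerator becomes -12*sqrt(29) + 20*sqrt(30).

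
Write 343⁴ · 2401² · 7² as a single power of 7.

343⁴ = 7^12; 2401² = 7^8; 7² = 7^2
Combine exponents: 7^22

7^22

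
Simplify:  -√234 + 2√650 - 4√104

√234 = 3*√26; 2√650 = 10*√26; 4√104 = 8*√26
Combine: (-3 + 10 - 8)·√26 = -√26

-√26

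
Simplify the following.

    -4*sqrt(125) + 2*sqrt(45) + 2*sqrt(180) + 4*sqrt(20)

4*sqrt(125) = 20*sqrt(5); 2*sqrt(45) = 6*sqrt(5); 2*sqrt(180) = 12*sqrt(5); 4*sqrt(20) = 8*sqrt(5)
Combine: (-20 + 6 + 12 + 8)·sqrt(5) = 6*sqrt(5)

6*sqrt(5)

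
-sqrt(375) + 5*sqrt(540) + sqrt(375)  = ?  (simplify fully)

sqrt(375) = 5*sqrt(15); 5*sqrt(540) = 30*sqrt(15); sqrt(375) = 5*sqrt(15)
Combine: (-5 + 30 + 5)·sqrt(15) = 30*sqrt(15)

30*sqrt(15)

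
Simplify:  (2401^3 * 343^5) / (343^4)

7^15

2401^3 = 7^12; 343^5 = 7^15; 343^4 = 7^12
Combine exponents: 7^15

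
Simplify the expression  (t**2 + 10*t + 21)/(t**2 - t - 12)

(t + 7)/(t - 4)

Factor: t**2 + 10*t + 21 = (t + 7)*(t + 3);  t**2 - t - 12 = (t - 4)*(t + 3)
Cancel the common factor (t + 3).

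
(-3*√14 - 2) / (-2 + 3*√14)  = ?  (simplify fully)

Multiply numerator and denominator by -3*√14 - 2.
Denominator becomes -122; numerator becomes 12*√14 + 130.

-(2 + 3*√14)²/122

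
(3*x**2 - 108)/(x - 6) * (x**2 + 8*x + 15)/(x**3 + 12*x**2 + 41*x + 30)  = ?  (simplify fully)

Factor: 3*x**2 - 108 = 3*(x + 6)*(x - 6);  x**2 + 8*x + 15 = (x + 5)*(x + 3);  x**3 + 12*x**2 + 41*x + 30 = (x + 6)*(x + 1)*(x + 5)
Cancel the common factors (x - 6), (x + 6), (x + 5).

(3*x + 9)/(x + 1)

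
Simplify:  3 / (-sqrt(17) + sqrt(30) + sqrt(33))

(-69*sqrt(17) + 21*sqrt(33) + 30*sqrt(30) + 9*sqrt(1870))/922

Group as (sqrt(30) + sqrt(33)) - sqrt(17); multiply by (sqrt(30) + sqrt(33)) + sqrt(17), then rationalise the remaining surd.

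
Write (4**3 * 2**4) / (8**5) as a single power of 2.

2**(-5)

4**3 = 2**6; 2**4 = 2**4; 8**5 = 2**15
Combine exponents: 2**(-5)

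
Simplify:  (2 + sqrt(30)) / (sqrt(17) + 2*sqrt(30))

Multiply numerator and denominator by -sqrt(17) + 2*sqrt(30).
Denominator becomes 103; numerator becomes -sqrt(510) - 2*sqrt(17) + 4*sqrt(30) + 60.

(-sqrt(510) - 2*sqrt(17) + 4*sqrt(30) + 60)/103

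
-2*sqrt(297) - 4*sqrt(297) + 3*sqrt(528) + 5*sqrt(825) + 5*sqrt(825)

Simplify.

44*sqrt(33)

2*sqrt(297) = 6*sqrt(33); 4*sqrt(297) = 12*sqrt(33); 3*sqrt(528) = 12*sqrt(33); 5*sqrt(825) = 25*sqrt(33); 5*sqrt(825) = 25*sqrt(33)
Combine: (-6 - 12 + 12 + 25 + 25)·sqrt(33) = 44*sqrt(33)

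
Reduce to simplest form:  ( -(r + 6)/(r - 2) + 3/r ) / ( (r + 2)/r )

Numerator: -(r + 6)/(r - 2) + 3/r = (-r**2 - 3*r - 6)/(r**2 - 2*r)
Denominator: (r + 2)/r = (r + 2)/r
Divide: ((-r**2 - 3*r - 6)/(r**2 - 2*r)) · (r/(r + 2)) = (-r**2 - 3*r - 6)/(r**2 - 4)

(-r**2 - 3*r - 6)/(r**2 - 4)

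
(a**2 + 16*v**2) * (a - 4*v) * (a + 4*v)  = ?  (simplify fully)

a**4 - 256*v**4

(a+(4*v))(a-(4*v)) = a**2 - 16*v**2; continue pairing.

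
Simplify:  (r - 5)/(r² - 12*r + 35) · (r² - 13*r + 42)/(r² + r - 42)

1/(r + 7)

Factor: r² - 12*r + 35 = (r - 5)·(r - 7);  r² - 13*r + 42 = (r - 7)·(r - 6);  r² + r - 42 = (r - 6)·(r + 7)
Cancel the common factors (r - 6), (r - 5), (r - 7).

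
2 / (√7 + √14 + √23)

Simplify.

Group as (√14 + √23) + √7; multiply by (√14 + √23) - √7, then rationalise the remaining surd.

(-7*√46 - √23 + 8*√14 + 15*√7)/97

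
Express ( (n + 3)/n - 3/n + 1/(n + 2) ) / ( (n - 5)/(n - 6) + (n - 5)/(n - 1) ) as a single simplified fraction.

(n³ - 4*n² - 15*n + 18)/(2*n³ - 13*n² + n + 70)

Numerator: (n + 3)/n - 3/n + 1/(n + 2) = (n + 3)/(n + 2)
Denominator: (n - 5)/(n - 6) + (n - 5)/(n - 1) = (2*n² - 17*n + 35)/(n² - 7*n + 6)
Divide: ((n + 3)/(n + 2)) · ((n² - 7*n + 6)/(2*n² - 17*n + 35)) = (n³ - 4*n² - 15*n + 18)/(2*n³ - 13*n² + n + 70)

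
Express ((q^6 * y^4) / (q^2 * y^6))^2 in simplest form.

q^8/y^4

Inside the bracket: q^4 * (y^-2)
Raise to the power 2: q^8 * (y^-4)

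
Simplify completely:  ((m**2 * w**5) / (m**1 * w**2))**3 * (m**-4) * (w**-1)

Inside the bracket: m**1 * w**3
Raise to the power 3: m**3 * w**9
Multiply by (m**-4) * (w**-1): add exponents.

w**8/m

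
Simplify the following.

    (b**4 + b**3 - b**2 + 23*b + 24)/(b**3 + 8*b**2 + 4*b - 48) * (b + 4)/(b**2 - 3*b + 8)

(b**2 + 4*b + 3)/(b**2 + 4*b - 12)

Factor: b**4 + b**3 - b**2 + 23*b + 24 = (b**2 - 3*b + 8)*(b + 1)*(b + 3);  b**3 + 8*b**2 + 4*b - 48 = (b + 4)*(b - 2)*(b + 6)
Cancel the common factors (b**2 - 3*b + 8), (b + 4).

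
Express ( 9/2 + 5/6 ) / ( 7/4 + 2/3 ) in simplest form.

Numerator: 9/2 + 5/6 = 16/3
Denominator: 7/4 + 2/3 = 29/12
Divide: (16/3) · (12/29) = 64/29

64/29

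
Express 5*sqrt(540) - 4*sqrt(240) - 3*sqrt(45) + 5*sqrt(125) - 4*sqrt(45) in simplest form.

5*sqrt(540) = 30*sqrt(15); 4*sqrt(240) = 16*sqrt(15); 3*sqrt(45) = 9*sqrt(5); 5*sqrt(125) = 25*sqrt(5); 4*sqrt(45) = 12*sqrt(5)

4*sqrt(5) + 14*sqrt(15)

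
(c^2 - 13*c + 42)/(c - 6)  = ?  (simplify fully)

c - 7

Factor: c^2 - 13*c + 42 = (c - 7)*(c - 6)
Cancel the common factor (c - 6).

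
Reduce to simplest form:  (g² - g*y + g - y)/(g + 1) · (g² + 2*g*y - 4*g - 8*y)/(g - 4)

Factor: g² - g*y + g - y = (g + 1)·(g - y);  g² + 2*g*y - 4*g - 8*y = (g + 2*y)·(g - 4)
Cancel the common factors (g + 1), (g - 4).

g² + g*y - 2*y²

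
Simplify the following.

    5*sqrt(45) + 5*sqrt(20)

5*sqrt(45) = 15*sqrt(5); 5*sqrt(20) = 10*sqrt(5)
Combine: (15 + 10)·sqrt(5) = 25*sqrt(5)

25*sqrt(5)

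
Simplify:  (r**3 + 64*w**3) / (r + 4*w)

r**2 - 4*r*w + 16*w**2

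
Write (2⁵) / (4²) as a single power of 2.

2^1

2⁵ = 2^5; 4² = 2^4
Combine exponents: 2^1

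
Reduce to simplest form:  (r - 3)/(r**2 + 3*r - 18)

Factor: r**2 + 3*r - 18 = (r - 3)*(r + 6)
Cancel the common factor (r - 3).

1/(r + 6)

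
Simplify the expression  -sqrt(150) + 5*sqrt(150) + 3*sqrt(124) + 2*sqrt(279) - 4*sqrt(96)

4*sqrt(6) + 12*sqrt(31)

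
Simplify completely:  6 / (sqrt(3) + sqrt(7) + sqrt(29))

Group as (sqrt(7) + sqrt(29)) + sqrt(3); multiply by (sqrt(7) + sqrt(29)) - sqrt(3), then rationalise the remaining surd.

(-150*sqrt(7) - 198*sqrt(3) + 12*sqrt(609) + 114*sqrt(29))/277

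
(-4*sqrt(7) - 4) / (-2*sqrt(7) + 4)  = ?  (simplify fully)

Multiply numerator and denominator by 4 + 2*sqrt(7).
Denominator becomes -12; numerator becomes -72 - 24*sqrt(7).

2*sqrt(7) + 6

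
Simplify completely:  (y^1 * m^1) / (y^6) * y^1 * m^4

Quotient: (y^-5) * m^1
Multiply by y^1 * m^4: add exponents.

m^5/y^4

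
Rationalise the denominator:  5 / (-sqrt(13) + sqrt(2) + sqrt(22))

(-11*sqrt(13) - 7*sqrt(22) + 33*sqrt(2) + 4*sqrt(143))/11

Group as (sqrt(2) + sqrt(22)) - sqrt(13); multiply by (sqrt(2) + sqrt(22)) + sqrt(13), then rationalise the remaining surd.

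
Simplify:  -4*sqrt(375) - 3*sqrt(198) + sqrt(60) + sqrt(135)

-15*sqrt(15) - 9*sqrt(22)

4*sqrt(375) = 20*sqrt(15); 3*sqrt(198) = 9*sqrt(22); sqrt(60) = 2*sqrt(15); sqrt(135) = 3*sqrt(15)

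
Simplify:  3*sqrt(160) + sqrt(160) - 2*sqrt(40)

12*sqrt(10)

3*sqrt(160) = 12*sqrt(10); sqrt(160) = 4*sqrt(10); 2*sqrt(40) = 4*sqrt(10)
Combine: (12 + 4 - 4)·sqrt(10) = 12*sqrt(10)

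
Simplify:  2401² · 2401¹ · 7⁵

7^17

2401² = 7^8; 2401¹ = 7^4; 7⁵ = 7^5
Combine exponents: 7^17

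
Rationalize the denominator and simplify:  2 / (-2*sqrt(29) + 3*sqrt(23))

Multiply numerator and denominator by 2*sqrt(29) + 3*sqrt(23).
Denominator becomes 91; numerator becomes 4*sqrt(29) + 6*sqrt(23).

(4*sqrt(29) + 6*sqrt(23))/91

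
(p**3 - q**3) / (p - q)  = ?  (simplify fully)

Factor as (a-b)(a**2+ab+b**2) with a=p, b=q.

p**2 + p*q + q**2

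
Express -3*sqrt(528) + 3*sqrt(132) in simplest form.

-6*sqrt(33)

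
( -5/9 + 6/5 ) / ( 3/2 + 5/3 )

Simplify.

58/285

Numerator: -5/9 + 6/5 = 29/45
Denominator: 3/2 + 5/3 = 19/6
Divide: (29/45) · (6/19) = 58/285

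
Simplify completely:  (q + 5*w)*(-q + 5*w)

Product of conjugates: (P+Q)(P-Q) = P**2 - Q**2.

-q**2 + 25*w**2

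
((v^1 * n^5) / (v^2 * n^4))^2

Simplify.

n^2/v^2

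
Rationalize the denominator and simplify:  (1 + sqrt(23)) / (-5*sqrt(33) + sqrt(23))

(-5*sqrt(759) - 5*sqrt(33) - 23 - sqrt(23))/802

Multiply numerator and denominator by sqrt(23) + 5*sqrt(33).
Denominator becomes -802; numerator becomes sqrt(23) + 23 + 5*sqrt(33) + 5*sqrt(759).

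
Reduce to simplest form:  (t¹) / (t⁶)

t^(-5)

Quotient: (t^-5)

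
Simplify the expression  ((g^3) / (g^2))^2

g^2

Inside the bracket: g^1
Raise to the power 2: g^2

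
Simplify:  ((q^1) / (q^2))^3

Inside the bracket: (q^-1)
Raise to the power 3: (q^-3)

q^(-3)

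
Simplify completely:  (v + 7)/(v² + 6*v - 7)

Factor: v² + 6*v - 7 = (v - 1)·(v + 7)
Cancel the common factor (v + 7).

1/(v - 1)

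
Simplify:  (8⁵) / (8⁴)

2^3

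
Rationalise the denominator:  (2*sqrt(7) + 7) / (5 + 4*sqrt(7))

(7 + 6*sqrt(7))/29

Multiply numerator and denominator by -4*sqrt(7) + 5.
Denominator becomes -87; numerator becomes -18*sqrt(7) - 21.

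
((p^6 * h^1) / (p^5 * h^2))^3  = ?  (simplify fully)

p^3/h^3

Inside the bracket: p^1 * (h^-1)
Raise to the power 3: p^3 * (h^-3)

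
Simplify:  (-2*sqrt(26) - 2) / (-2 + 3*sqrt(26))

Multiply numerator and denominator by -3*sqrt(26) - 2.
Denominator becomes -230; numerator becomes 10*sqrt(26) + 160.

(-16 - sqrt(26))/23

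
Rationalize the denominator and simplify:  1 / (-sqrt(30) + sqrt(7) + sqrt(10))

(13*sqrt(30) + 27*sqrt(10) + 33*sqrt(7) + 20*sqrt(21))/111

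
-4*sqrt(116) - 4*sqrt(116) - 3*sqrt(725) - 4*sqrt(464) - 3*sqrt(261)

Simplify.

4*sqrt(116) = 8*sqrt(29); 4*sqrt(116) = 8*sqrt(29); 3*sqrt(725) = 15*sqrt(29); 4*sqrt(464) = 16*sqrt(29); 3*sqrt(261) = 9*sqrt(29)
Combine: (-8 - 8 - 15 - 16 - 9)·sqrt(29) = -56*sqrt(29)

-56*sqrt(29)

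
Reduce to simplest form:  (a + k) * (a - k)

(a+k)(a-k) = a^2 - k^2.

a^2 - k^2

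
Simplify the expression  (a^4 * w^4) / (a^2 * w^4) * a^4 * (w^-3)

a^6/w^3

Quotient: a^2
Multiply by a^4 * (w^-3): add exponents.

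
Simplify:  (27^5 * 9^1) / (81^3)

27^5 = 3^15; 9^1 = 3^2; 81^3 = 3^12
Combine exponents: 3^5

3^5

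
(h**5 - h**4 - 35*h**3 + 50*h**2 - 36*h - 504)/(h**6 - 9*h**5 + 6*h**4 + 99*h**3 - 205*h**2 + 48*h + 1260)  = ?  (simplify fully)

(h + 6)/(h**2 - 2*h - 15)

Factor: h**5 - h**4 - 35*h**3 + 50*h**2 - 36*h - 504 = (h + 6)*(h + 2)*(h**2 - 3*h + 7)*(h - 6);  h**6 - 9*h**5 + 6*h**4 + 99*h**3 - 205*h**2 + 48*h + 1260 = (h - 5)*(h + 3)*(h**2 - 3*h + 7)*(h + 2)*(h - 6)
Cancel the common factors (h**2 - 3*h + 7), (h - 6), (h + 2).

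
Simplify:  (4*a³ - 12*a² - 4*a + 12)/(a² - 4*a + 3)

4*a + 4

Factor: 4*a³ - 12*a² - 4*a + 12 = 4·(a + 1)·(a - 3)·(a - 1);  a² - 4*a + 3 = (a - 1)·(a - 3)
Cancel the common factors (a - 3), (a - 1).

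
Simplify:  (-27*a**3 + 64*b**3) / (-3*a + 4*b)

9*a**2 + 12*a*b + 16*b**2

Factor as (a-b)(a**2+ab+b**2) with a=(4*b), b=(3*a).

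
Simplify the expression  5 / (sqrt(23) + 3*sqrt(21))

Multiply numerator and denominator by -3*sqrt(21) + sqrt(23).
Denominator becomes -166; numerator becomes -15*sqrt(21) + 5*sqrt(23).

(-5*sqrt(23) + 15*sqrt(21))/166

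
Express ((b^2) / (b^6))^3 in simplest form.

b^(-12)

Inside the bracket: (b^-4)
Raise to the power 3: (b^-12)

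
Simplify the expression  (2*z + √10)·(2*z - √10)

4*z² - 10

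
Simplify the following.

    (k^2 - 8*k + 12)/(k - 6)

k - 2

Factor: k^2 - 8*k + 12 = (k - 6)*(k - 2)
Cancel the common factor (k - 6).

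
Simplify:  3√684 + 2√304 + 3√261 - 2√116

3√684 = 18*√19; 2√304 = 8*√19; 3√261 = 9*√29; 2√116 = 4*√29

5*√29 + 26*√19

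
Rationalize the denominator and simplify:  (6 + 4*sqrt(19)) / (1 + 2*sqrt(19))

(8*sqrt(19) + 146)/75

Multiply numerator and denominator by -2*sqrt(19) + 1.
Denominator becomes -75; numerator becomes -146 - 8*sqrt(19).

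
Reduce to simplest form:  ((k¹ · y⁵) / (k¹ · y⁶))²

y^(-2)

Inside the bracket: (y^-1)
Raise to the power 2: (y^-2)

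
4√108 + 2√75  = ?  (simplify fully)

4√108 = 24*√3; 2√75 = 10*√3
Combine: (24 + 10)·√3 = 34*√3

34*√3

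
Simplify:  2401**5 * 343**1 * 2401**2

7**31

2401**5 = 7**20; 343**1 = 7**3; 2401**2 = 7**8
Combine exponents: 7**31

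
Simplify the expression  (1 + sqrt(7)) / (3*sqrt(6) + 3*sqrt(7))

Multiply numerator and denominator by -3*sqrt(6) + 3*sqrt(7).
Denominator becomes 9; numerator becomes -3*sqrt(42) - 3*sqrt(6) + 3*sqrt(7) + 21.

(-sqrt(42) - sqrt(6) + sqrt(7) + 7)/3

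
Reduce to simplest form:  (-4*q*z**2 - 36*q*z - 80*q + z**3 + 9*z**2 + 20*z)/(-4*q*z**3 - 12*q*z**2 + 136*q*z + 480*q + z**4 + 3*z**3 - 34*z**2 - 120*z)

1/(z - 6)

Factor: -4*q*z**2 - 36*q*z - 80*q + z**3 + 9*z**2 + 20*z = (z + 4)*(-4*q + z)*(z + 5);  -4*q*z**3 - 12*q*z**2 + 136*q*z + 480*q + z**4 + 3*z**3 - 34*z**2 - 120*z = (z + 5)*(z - 6)*(z + 4)*(-4*q + z)
Cancel the common factors (z + 5), (-4*q + z), (z + 4).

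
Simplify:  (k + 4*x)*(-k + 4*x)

Product of conjugates: (P+Q)(P-Q) = P^2 - Q^2.

-k^2 + 16*x^2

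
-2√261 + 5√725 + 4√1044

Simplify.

2√261 = 6*√29; 5√725 = 25*√29; 4√1044 = 24*√29
Combine: (-6 + 25 + 24)·√29 = 43*√29

43*√29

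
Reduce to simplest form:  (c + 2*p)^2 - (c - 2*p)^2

Only the odd-power cross terms survive.

8*c*p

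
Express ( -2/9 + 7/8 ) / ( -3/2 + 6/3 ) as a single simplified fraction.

Numerator: -2/9 + 7/8 = 47/72
Denominator: -3/2 + 6/3 = 1/2
Divide: (47/72) · (2) = 47/36

47/36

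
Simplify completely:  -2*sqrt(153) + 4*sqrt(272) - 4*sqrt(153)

-2*sqrt(17)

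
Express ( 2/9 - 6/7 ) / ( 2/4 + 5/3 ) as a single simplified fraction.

-80/273

Numerator: 2/9 - 6/7 = -40/63
Denominator: 2/4 + 5/3 = 13/6
Divide: (-40/63) · (6/13) = -80/273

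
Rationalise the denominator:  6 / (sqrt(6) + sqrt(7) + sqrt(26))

Group as (sqrt(6) + sqrt(7)) + sqrt(26); multiply by (sqrt(6) + sqrt(7)) - sqrt(26), then rationalise the remaining surd.

-150*sqrt(7) - 162*sqrt(6) + 24*sqrt(273) + 78*sqrt(26)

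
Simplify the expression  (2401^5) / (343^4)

7^8

2401^5 = 7^20; 343^4 = 7^12
Combine exponents: 7^8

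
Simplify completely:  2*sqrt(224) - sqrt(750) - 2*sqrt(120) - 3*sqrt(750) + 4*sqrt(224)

2*sqrt(224) = 8*sqrt(14); sqrt(750) = 5*sqrt(30); 2*sqrt(120) = 4*sqrt(30); 3*sqrt(750) = 15*sqrt(30); 4*sqrt(224) = 16*sqrt(14)

-24*sqrt(30) + 24*sqrt(14)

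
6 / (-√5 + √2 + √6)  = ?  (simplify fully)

Group as (√2 + √6) - √5; multiply by (√2 + √6) + √5, then rationalise the remaining surd.

(-6*√5 + 2*√6 + 18*√2 + 8*√15)/13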